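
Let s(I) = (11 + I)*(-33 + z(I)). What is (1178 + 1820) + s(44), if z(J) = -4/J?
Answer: 1178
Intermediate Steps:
s(I) = (-33 - 4/I)*(11 + I) (s(I) = (11 + I)*(-33 - 4/I) = (-33 - 4/I)*(11 + I))
(1178 + 1820) + s(44) = (1178 + 1820) + (-367 - 44/44 - 33*44) = 2998 + (-367 - 44*1/44 - 1452) = 2998 + (-367 - 1 - 1452) = 2998 - 1820 = 1178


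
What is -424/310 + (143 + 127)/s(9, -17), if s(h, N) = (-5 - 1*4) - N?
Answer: 20077/620 ≈ 32.382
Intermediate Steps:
s(h, N) = -9 - N (s(h, N) = (-5 - 4) - N = -9 - N)
-424/310 + (143 + 127)/s(9, -17) = -424/310 + (143 + 127)/(-9 - 1*(-17)) = -424*1/310 + 270/(-9 + 17) = -212/155 + 270/8 = -212/155 + 270*(1/8) = -212/155 + 135/4 = 20077/620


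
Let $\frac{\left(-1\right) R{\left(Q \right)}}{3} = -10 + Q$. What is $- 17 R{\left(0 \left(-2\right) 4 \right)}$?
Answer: $-510$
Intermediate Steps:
$R{\left(Q \right)} = 30 - 3 Q$ ($R{\left(Q \right)} = - 3 \left(-10 + Q\right) = 30 - 3 Q$)
$- 17 R{\left(0 \left(-2\right) 4 \right)} = - 17 \left(30 - 3 \cdot 0 \left(-2\right) 4\right) = - 17 \left(30 - 3 \cdot 0 \cdot 4\right) = - 17 \left(30 - 0\right) = - 17 \left(30 + 0\right) = \left(-17\right) 30 = -510$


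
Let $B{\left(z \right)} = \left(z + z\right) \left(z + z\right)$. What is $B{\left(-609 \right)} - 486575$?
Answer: $996949$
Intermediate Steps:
$B{\left(z \right)} = 4 z^{2}$ ($B{\left(z \right)} = 2 z 2 z = 4 z^{2}$)
$B{\left(-609 \right)} - 486575 = 4 \left(-609\right)^{2} - 486575 = 4 \cdot 370881 - 486575 = 1483524 - 486575 = 996949$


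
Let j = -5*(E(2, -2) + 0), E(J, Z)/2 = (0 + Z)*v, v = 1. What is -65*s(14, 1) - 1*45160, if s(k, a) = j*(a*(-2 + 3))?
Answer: -46460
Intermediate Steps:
E(J, Z) = 2*Z (E(J, Z) = 2*((0 + Z)*1) = 2*(Z*1) = 2*Z)
j = 20 (j = -5*(2*(-2) + 0) = -5*(-4 + 0) = -5*(-4) = 20)
s(k, a) = 20*a (s(k, a) = 20*(a*(-2 + 3)) = 20*(a*1) = 20*a)
-65*s(14, 1) - 1*45160 = -1300 - 1*45160 = -65*20 - 45160 = -1300 - 45160 = -46460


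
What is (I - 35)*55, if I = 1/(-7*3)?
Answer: -40480/21 ≈ -1927.6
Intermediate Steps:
I = -1/21 (I = 1/(-21) = -1/21 ≈ -0.047619)
(I - 35)*55 = (-1/21 - 35)*55 = -736/21*55 = -40480/21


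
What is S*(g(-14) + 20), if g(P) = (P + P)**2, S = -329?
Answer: -264516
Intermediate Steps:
g(P) = 4*P**2 (g(P) = (2*P)**2 = 4*P**2)
S*(g(-14) + 20) = -329*(4*(-14)**2 + 20) = -329*(4*196 + 20) = -329*(784 + 20) = -329*804 = -264516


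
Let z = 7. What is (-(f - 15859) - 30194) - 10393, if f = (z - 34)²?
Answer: -25457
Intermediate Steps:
f = 729 (f = (7 - 34)² = (-27)² = 729)
(-(f - 15859) - 30194) - 10393 = (-(729 - 15859) - 30194) - 10393 = (-1*(-15130) - 30194) - 10393 = (15130 - 30194) - 10393 = -15064 - 10393 = -25457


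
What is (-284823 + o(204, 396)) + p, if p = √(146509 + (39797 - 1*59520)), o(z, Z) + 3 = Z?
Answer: -284430 + √126786 ≈ -2.8407e+5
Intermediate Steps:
o(z, Z) = -3 + Z
p = √126786 (p = √(146509 + (39797 - 59520)) = √(146509 - 19723) = √126786 ≈ 356.07)
(-284823 + o(204, 396)) + p = (-284823 + (-3 + 396)) + √126786 = (-284823 + 393) + √126786 = -284430 + √126786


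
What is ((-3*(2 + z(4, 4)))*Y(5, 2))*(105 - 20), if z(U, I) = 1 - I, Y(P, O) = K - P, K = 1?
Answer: -1020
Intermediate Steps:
Y(P, O) = 1 - P
((-3*(2 + z(4, 4)))*Y(5, 2))*(105 - 20) = ((-3*(2 + (1 - 1*4)))*(1 - 1*5))*(105 - 20) = ((-3*(2 + (1 - 4)))*(1 - 5))*85 = (-3*(2 - 3)*(-4))*85 = (-3*(-1)*(-4))*85 = (3*(-4))*85 = -12*85 = -1020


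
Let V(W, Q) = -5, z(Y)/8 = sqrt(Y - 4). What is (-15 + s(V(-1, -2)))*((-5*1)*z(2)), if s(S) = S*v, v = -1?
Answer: 400*I*sqrt(2) ≈ 565.69*I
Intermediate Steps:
z(Y) = 8*sqrt(-4 + Y) (z(Y) = 8*sqrt(Y - 4) = 8*sqrt(-4 + Y))
s(S) = -S (s(S) = S*(-1) = -S)
(-15 + s(V(-1, -2)))*((-5*1)*z(2)) = (-15 - 1*(-5))*((-5*1)*(8*sqrt(-4 + 2))) = (-15 + 5)*(-40*sqrt(-2)) = -(-50)*8*(I*sqrt(2)) = -(-50)*8*I*sqrt(2) = -(-400)*I*sqrt(2) = 400*I*sqrt(2)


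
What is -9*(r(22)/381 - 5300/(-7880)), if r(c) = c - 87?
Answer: -226065/50038 ≈ -4.5179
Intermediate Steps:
r(c) = -87 + c
-9*(r(22)/381 - 5300/(-7880)) = -9*((-87 + 22)/381 - 5300/(-7880)) = -9*(-65*1/381 - 5300*(-1/7880)) = -9*(-65/381 + 265/394) = -9*75355/150114 = -226065/50038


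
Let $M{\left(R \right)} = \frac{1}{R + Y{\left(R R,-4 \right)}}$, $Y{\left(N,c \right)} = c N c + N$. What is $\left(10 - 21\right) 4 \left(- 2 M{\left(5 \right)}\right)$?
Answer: $\frac{44}{215} \approx 0.20465$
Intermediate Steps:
$Y{\left(N,c \right)} = N + N c^{2}$ ($Y{\left(N,c \right)} = N c c + N = N c^{2} + N = N + N c^{2}$)
$M{\left(R \right)} = \frac{1}{R + 17 R^{2}}$ ($M{\left(R \right)} = \frac{1}{R + R R \left(1 + \left(-4\right)^{2}\right)} = \frac{1}{R + R^{2} \left(1 + 16\right)} = \frac{1}{R + R^{2} \cdot 17} = \frac{1}{R + 17 R^{2}}$)
$\left(10 - 21\right) 4 \left(- 2 M{\left(5 \right)}\right) = \left(10 - 21\right) 4 \left(- 2 \frac{1}{5 \left(1 + 17 \cdot 5\right)}\right) = \left(-11\right) 4 \left(- 2 \frac{1}{5 \left(1 + 85\right)}\right) = - 44 \left(- 2 \frac{1}{5 \cdot 86}\right) = - 44 \left(- 2 \cdot \frac{1}{5} \cdot \frac{1}{86}\right) = - 44 \left(\left(-2\right) \frac{1}{430}\right) = \left(-44\right) \left(- \frac{1}{215}\right) = \frac{44}{215}$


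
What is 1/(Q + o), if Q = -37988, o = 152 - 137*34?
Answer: -1/42494 ≈ -2.3533e-5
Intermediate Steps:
o = -4506 (o = 152 - 4658 = -4506)
1/(Q + o) = 1/(-37988 - 4506) = 1/(-42494) = -1/42494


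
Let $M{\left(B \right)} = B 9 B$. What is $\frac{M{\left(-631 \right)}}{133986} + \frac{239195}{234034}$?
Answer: $\frac{72558140378}{2613106627} \approx 27.767$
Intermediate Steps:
$M{\left(B \right)} = 9 B^{2}$ ($M{\left(B \right)} = 9 B B = 9 B^{2}$)
$\frac{M{\left(-631 \right)}}{133986} + \frac{239195}{234034} = \frac{9 \left(-631\right)^{2}}{133986} + \frac{239195}{234034} = 9 \cdot 398161 \cdot \frac{1}{133986} + 239195 \cdot \frac{1}{234034} = 3583449 \cdot \frac{1}{133986} + \frac{239195}{234034} = \frac{1194483}{44662} + \frac{239195}{234034} = \frac{72558140378}{2613106627}$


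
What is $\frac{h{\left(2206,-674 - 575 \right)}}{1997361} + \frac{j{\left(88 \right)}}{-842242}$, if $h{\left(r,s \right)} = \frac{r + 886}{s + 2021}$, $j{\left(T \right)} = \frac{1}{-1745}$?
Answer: $\frac{1136473090843}{566560379788471170} \approx 2.0059 \cdot 10^{-6}$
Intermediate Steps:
$j{\left(T \right)} = - \frac{1}{1745}$
$h{\left(r,s \right)} = \frac{886 + r}{2021 + s}$
$\frac{h{\left(2206,-674 - 575 \right)}}{1997361} + \frac{j{\left(88 \right)}}{-842242} = \frac{\frac{1}{2021 - 1249} \left(886 + 2206\right)}{1997361} - \frac{1}{1745 \left(-842242\right)} = \frac{1}{2021 - 1249} \cdot 3092 \cdot \frac{1}{1997361} - - \frac{1}{1469712290} = \frac{1}{2021 - 1249} \cdot 3092 \cdot \frac{1}{1997361} + \frac{1}{1469712290} = \frac{1}{772} \cdot 3092 \cdot \frac{1}{1997361} + \frac{1}{1469712290} = \frac{773}{193} \cdot \frac{1}{1997361} + \frac{1}{1469712290} = \frac{773}{385490673} + \frac{1}{1469712290} = \frac{1136473090843}{566560379788471170}$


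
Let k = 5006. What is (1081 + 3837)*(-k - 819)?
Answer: -28647350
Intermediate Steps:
(1081 + 3837)*(-k - 819) = (1081 + 3837)*(-1*5006 - 819) = 4918*(-5006 - 819) = 4918*(-5825) = -28647350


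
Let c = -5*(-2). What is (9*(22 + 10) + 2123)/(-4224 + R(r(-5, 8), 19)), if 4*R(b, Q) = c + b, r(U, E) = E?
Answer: -4822/8439 ≈ -0.57139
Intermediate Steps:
c = 10
R(b, Q) = 5/2 + b/4 (R(b, Q) = (10 + b)/4 = 5/2 + b/4)
(9*(22 + 10) + 2123)/(-4224 + R(r(-5, 8), 19)) = (9*(22 + 10) + 2123)/(-4224 + (5/2 + (¼)*8)) = (9*32 + 2123)/(-4224 + (5/2 + 2)) = (288 + 2123)/(-4224 + 9/2) = 2411/(-8439/2) = 2411*(-2/8439) = -4822/8439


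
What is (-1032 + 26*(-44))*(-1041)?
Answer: 2265216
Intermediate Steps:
(-1032 + 26*(-44))*(-1041) = (-1032 - 1144)*(-1041) = -2176*(-1041) = 2265216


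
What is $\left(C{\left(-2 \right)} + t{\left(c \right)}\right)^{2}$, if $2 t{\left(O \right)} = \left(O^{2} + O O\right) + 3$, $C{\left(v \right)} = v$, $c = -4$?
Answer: $\frac{961}{4} \approx 240.25$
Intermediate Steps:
$t{\left(O \right)} = \frac{3}{2} + O^{2}$ ($t{\left(O \right)} = \frac{\left(O^{2} + O O\right) + 3}{2} = \frac{\left(O^{2} + O^{2}\right) + 3}{2} = \frac{2 O^{2} + 3}{2} = \frac{3 + 2 O^{2}}{2} = \frac{3}{2} + O^{2}$)
$\left(C{\left(-2 \right)} + t{\left(c \right)}\right)^{2} = \left(-2 + \left(\frac{3}{2} + \left(-4\right)^{2}\right)\right)^{2} = \left(-2 + \left(\frac{3}{2} + 16\right)\right)^{2} = \left(-2 + \frac{35}{2}\right)^{2} = \left(\frac{31}{2}\right)^{2} = \frac{961}{4}$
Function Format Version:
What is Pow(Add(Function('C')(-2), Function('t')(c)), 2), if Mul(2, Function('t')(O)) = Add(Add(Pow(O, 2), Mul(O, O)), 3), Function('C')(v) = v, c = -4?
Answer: Rational(961, 4) ≈ 240.25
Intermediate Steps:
Function('t')(O) = Add(Rational(3, 2), Pow(O, 2)) (Function('t')(O) = Mul(Rational(1, 2), Add(Add(Pow(O, 2), Mul(O, O)), 3)) = Mul(Rational(1, 2), Add(Add(Pow(O, 2), Pow(O, 2)), 3)) = Mul(Rational(1, 2), Add(Mul(2, Pow(O, 2)), 3)) = Mul(Rational(1, 2), Add(3, Mul(2, Pow(O, 2)))) = Add(Rational(3, 2), Pow(O, 2)))
Pow(Add(Function('C')(-2), Function('t')(c)), 2) = Pow(Add(-2, Add(Rational(3, 2), Pow(-4, 2))), 2) = Pow(Add(-2, Add(Rational(3, 2), 16)), 2) = Pow(Add(-2, Rational(35, 2)), 2) = Pow(Rational(31, 2), 2) = Rational(961, 4)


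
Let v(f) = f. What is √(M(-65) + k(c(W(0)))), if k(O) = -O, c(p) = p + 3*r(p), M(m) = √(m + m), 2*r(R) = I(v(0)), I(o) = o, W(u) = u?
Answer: (-130)^(¼) ≈ 2.3876 + 2.3876*I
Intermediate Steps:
r(R) = 0 (r(R) = (½)*0 = 0)
M(m) = √2*√m (M(m) = √(2*m) = √2*√m)
c(p) = p (c(p) = p + 3*0 = p + 0 = p)
√(M(-65) + k(c(W(0)))) = √(√2*√(-65) - 1*0) = √(√2*(I*√65) + 0) = √(I*√130 + 0) = √(I*√130) = 130^(¼)*√I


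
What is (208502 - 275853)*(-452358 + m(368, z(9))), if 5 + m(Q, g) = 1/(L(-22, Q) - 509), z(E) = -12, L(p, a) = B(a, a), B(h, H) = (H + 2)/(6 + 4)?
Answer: 14380471462287/472 ≈ 3.0467e+10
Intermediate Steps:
B(h, H) = ⅕ + H/10 (B(h, H) = (2 + H)/10 = (2 + H)*(⅒) = ⅕ + H/10)
L(p, a) = ⅕ + a/10
m(Q, g) = -5 + 1/(-2544/5 + Q/10) (m(Q, g) = -5 + 1/((⅕ + Q/10) - 509) = -5 + 1/(-2544/5 + Q/10))
(208502 - 275853)*(-452358 + m(368, z(9))) = (208502 - 275853)*(-452358 + 5*(5090 - 1*368)/(-5088 + 368)) = -67351*(-452358 + 5*(5090 - 368)/(-4720)) = -67351*(-452358 + 5*(-1/4720)*4722) = -67351*(-452358 - 2361/472) = -67351*(-213515337/472) = 14380471462287/472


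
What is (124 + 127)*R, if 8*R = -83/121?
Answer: -20833/968 ≈ -21.522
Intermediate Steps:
R = -83/968 (R = (-83/121)/8 = (-83*1/121)/8 = (⅛)*(-83/121) = -83/968 ≈ -0.085744)
(124 + 127)*R = (124 + 127)*(-83/968) = 251*(-83/968) = -20833/968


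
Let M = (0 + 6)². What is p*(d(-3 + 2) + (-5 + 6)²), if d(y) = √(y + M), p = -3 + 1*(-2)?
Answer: -5 - 5*√35 ≈ -34.580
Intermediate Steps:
M = 36 (M = 6² = 36)
p = -5 (p = -3 - 2 = -5)
d(y) = √(36 + y) (d(y) = √(y + 36) = √(36 + y))
p*(d(-3 + 2) + (-5 + 6)²) = -5*(√(36 + (-3 + 2)) + (-5 + 6)²) = -5*(√(36 - 1) + 1²) = -5*(√35 + 1) = -5*(1 + √35) = -5 - 5*√35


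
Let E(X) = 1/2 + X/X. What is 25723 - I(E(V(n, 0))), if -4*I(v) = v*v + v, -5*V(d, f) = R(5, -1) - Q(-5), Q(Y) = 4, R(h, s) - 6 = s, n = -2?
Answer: 411583/16 ≈ 25724.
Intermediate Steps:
R(h, s) = 6 + s
V(d, f) = -⅕ (V(d, f) = -((6 - 1) - 1*4)/5 = -(5 - 4)/5 = -⅕*1 = -⅕)
E(X) = 3/2 (E(X) = 1*(½) + 1 = ½ + 1 = 3/2)
I(v) = -v/4 - v²/4 (I(v) = -(v*v + v)/4 = -(v² + v)/4 = -(v + v²)/4 = -v/4 - v²/4)
25723 - I(E(V(n, 0))) = 25723 - (-1)*3*(1 + 3/2)/(4*2) = 25723 - (-1)*3*5/(4*2*2) = 25723 - 1*(-15/16) = 25723 + 15/16 = 411583/16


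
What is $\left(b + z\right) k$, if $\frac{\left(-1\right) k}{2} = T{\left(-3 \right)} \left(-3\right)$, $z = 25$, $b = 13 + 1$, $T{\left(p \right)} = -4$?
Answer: $-936$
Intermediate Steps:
$b = 14$
$k = -24$ ($k = - 2 \left(\left(-4\right) \left(-3\right)\right) = \left(-2\right) 12 = -24$)
$\left(b + z\right) k = \left(14 + 25\right) \left(-24\right) = 39 \left(-24\right) = -936$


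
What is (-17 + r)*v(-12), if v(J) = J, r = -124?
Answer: 1692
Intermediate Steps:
(-17 + r)*v(-12) = (-17 - 124)*(-12) = -141*(-12) = 1692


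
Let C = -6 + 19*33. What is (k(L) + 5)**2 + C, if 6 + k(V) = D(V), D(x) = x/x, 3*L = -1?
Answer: 621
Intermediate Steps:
L = -1/3 (L = (1/3)*(-1) = -1/3 ≈ -0.33333)
D(x) = 1
k(V) = -5 (k(V) = -6 + 1 = -5)
C = 621 (C = -6 + 627 = 621)
(k(L) + 5)**2 + C = (-5 + 5)**2 + 621 = 0**2 + 621 = 0 + 621 = 621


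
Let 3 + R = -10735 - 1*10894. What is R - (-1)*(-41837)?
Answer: -63469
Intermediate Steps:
R = -21632 (R = -3 + (-10735 - 1*10894) = -3 + (-10735 - 10894) = -3 - 21629 = -21632)
R - (-1)*(-41837) = -21632 - (-1)*(-41837) = -21632 - 1*41837 = -21632 - 41837 = -63469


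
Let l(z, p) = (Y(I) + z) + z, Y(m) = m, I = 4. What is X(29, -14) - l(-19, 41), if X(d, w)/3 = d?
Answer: 121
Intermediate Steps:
X(d, w) = 3*d
l(z, p) = 4 + 2*z (l(z, p) = (4 + z) + z = 4 + 2*z)
X(29, -14) - l(-19, 41) = 3*29 - (4 + 2*(-19)) = 87 - (4 - 38) = 87 - 1*(-34) = 87 + 34 = 121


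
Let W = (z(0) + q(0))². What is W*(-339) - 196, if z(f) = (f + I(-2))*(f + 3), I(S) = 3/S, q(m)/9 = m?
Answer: -28243/4 ≈ -7060.8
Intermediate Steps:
q(m) = 9*m
z(f) = (3 + f)*(-3/2 + f) (z(f) = (f + 3/(-2))*(f + 3) = (f + 3*(-½))*(3 + f) = (f - 3/2)*(3 + f) = (-3/2 + f)*(3 + f) = (3 + f)*(-3/2 + f))
W = 81/4 (W = ((-9/2 + 0² + (3/2)*0) + 9*0)² = ((-9/2 + 0 + 0) + 0)² = (-9/2 + 0)² = (-9/2)² = 81/4 ≈ 20.250)
W*(-339) - 196 = (81/4)*(-339) - 196 = -27459/4 - 196 = -28243/4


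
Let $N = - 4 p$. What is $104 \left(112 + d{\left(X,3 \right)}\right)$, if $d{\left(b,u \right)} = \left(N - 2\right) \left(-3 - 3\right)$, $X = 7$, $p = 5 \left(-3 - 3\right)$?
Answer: $-61984$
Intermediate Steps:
$p = -30$ ($p = 5 \left(-6\right) = -30$)
$N = 120$ ($N = \left(-4\right) \left(-30\right) = 120$)
$d{\left(b,u \right)} = -708$ ($d{\left(b,u \right)} = \left(120 - 2\right) \left(-3 - 3\right) = 118 \left(-6\right) = -708$)
$104 \left(112 + d{\left(X,3 \right)}\right) = 104 \left(112 - 708\right) = 104 \left(-596\right) = -61984$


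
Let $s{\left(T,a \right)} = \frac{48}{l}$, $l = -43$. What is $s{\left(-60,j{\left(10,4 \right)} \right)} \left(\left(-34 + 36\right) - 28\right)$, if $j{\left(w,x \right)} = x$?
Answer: $\frac{1248}{43} \approx 29.023$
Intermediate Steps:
$s{\left(T,a \right)} = - \frac{48}{43}$ ($s{\left(T,a \right)} = \frac{48}{-43} = 48 \left(- \frac{1}{43}\right) = - \frac{48}{43}$)
$s{\left(-60,j{\left(10,4 \right)} \right)} \left(\left(-34 + 36\right) - 28\right) = - \frac{48 \left(\left(-34 + 36\right) - 28\right)}{43} = - \frac{48 \left(2 - 28\right)}{43} = \left(- \frac{48}{43}\right) \left(-26\right) = \frac{1248}{43}$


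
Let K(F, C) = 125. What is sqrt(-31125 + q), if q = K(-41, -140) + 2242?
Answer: I*sqrt(28758) ≈ 169.58*I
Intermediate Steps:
q = 2367 (q = 125 + 2242 = 2367)
sqrt(-31125 + q) = sqrt(-31125 + 2367) = sqrt(-28758) = I*sqrt(28758)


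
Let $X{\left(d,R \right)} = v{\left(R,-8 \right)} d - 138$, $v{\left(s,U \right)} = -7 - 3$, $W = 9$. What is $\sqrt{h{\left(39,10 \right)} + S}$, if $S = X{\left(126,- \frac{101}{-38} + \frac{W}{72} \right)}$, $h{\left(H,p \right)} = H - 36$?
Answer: $3 i \sqrt{155} \approx 37.35 i$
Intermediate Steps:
$v{\left(s,U \right)} = -10$ ($v{\left(s,U \right)} = -7 - 3 = -10$)
$X{\left(d,R \right)} = -138 - 10 d$ ($X{\left(d,R \right)} = - 10 d - 138 = -138 - 10 d$)
$h{\left(H,p \right)} = -36 + H$
$S = -1398$ ($S = -138 - 1260 = -1398$)
$\sqrt{h{\left(39,10 \right)} + S} = \sqrt{\left(-36 + 39\right) - 1398} = \sqrt{3 - 1398} = \sqrt{-1395} = 3 i \sqrt{155}$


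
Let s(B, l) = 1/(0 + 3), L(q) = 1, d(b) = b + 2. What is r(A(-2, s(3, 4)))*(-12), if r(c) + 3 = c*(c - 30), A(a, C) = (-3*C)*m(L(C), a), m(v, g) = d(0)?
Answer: -732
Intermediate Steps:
d(b) = 2 + b
m(v, g) = 2 (m(v, g) = 2 + 0 = 2)
s(B, l) = 1/3
A(a, C) = -6*C (A(a, C) = -3*C*2 = -6*C)
r(c) = -3 + c*(-30 + c) (r(c) = -3 + c*(c - 30) = -3 + c*(-30 + c))
r(A(-2, s(3, 4)))*(-12) = (-3 + (-6*1/3)**2 - (-180)/3)*(-12) = (-3 + (-2)**2 - 30*(-2))*(-12) = (-3 + 4 + 60)*(-12) = 61*(-12) = -732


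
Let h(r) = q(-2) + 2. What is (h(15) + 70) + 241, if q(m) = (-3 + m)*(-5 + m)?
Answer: 348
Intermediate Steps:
q(m) = (-5 + m)*(-3 + m)
h(r) = 37 (h(r) = (15 + (-2)² - 8*(-2)) + 2 = (15 + 4 + 16) + 2 = 35 + 2 = 37)
(h(15) + 70) + 241 = (37 + 70) + 241 = 107 + 241 = 348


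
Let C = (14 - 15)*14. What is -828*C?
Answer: 11592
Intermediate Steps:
C = -14 (C = -1*14 = -14)
-828*C = -828*(-14) = 11592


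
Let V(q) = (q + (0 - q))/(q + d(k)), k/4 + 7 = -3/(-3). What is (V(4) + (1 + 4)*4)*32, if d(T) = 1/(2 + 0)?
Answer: 640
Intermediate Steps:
k = -24 (k = -28 + 4*(-3/(-3)) = -28 + 4*(-3*(-⅓)) = -28 + 4*1 = -28 + 4 = -24)
d(T) = ½ (d(T) = 1/2 = ½)
V(q) = 0 (V(q) = (q + (0 - q))/(q + ½) = (q - q)/(½ + q) = 0/(½ + q) = 0)
(V(4) + (1 + 4)*4)*32 = (0 + (1 + 4)*4)*32 = (0 + 5*4)*32 = (0 + 20)*32 = 20*32 = 640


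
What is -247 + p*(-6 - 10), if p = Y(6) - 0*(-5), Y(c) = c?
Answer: -343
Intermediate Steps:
p = 6 (p = 6 - 0*(-5) = 6 - 1*0 = 6 + 0 = 6)
-247 + p*(-6 - 10) = -247 + 6*(-6 - 10) = -247 + 6*(-16) = -247 - 96 = -343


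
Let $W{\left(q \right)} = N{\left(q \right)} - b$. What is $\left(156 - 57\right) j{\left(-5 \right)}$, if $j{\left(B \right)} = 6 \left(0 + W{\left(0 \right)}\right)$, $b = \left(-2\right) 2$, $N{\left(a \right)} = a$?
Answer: $2376$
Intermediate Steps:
$b = -4$
$W{\left(q \right)} = 4 + q$ ($W{\left(q \right)} = q - -4 = q + 4 = 4 + q$)
$j{\left(B \right)} = 24$ ($j{\left(B \right)} = 6 \left(0 + \left(4 + 0\right)\right) = 6 \left(0 + 4\right) = 6 \cdot 4 = 24$)
$\left(156 - 57\right) j{\left(-5 \right)} = \left(156 - 57\right) 24 = 99 \cdot 24 = 2376$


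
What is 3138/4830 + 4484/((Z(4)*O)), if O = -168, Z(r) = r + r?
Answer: -103811/38640 ≈ -2.6866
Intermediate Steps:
Z(r) = 2*r
3138/4830 + 4484/((Z(4)*O)) = 3138/4830 + 4484/(((2*4)*(-168))) = 3138*(1/4830) + 4484/((8*(-168))) = 523/805 + 4484/(-1344) = 523/805 + 4484*(-1/1344) = 523/805 - 1121/336 = -103811/38640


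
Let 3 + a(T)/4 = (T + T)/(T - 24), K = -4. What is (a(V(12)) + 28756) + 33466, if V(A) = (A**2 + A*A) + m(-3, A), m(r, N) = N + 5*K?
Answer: 248875/4 ≈ 62219.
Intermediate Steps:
m(r, N) = -20 + N (m(r, N) = N + 5*(-4) = N - 20 = -20 + N)
V(A) = -20 + A + 2*A**2 (V(A) = (A**2 + A*A) + (-20 + A) = (A**2 + A**2) + (-20 + A) = 2*A**2 + (-20 + A) = -20 + A + 2*A**2)
a(T) = -12 + 8*T/(-24 + T) (a(T) = -12 + 4*((T + T)/(T - 24)) = -12 + 4*((2*T)/(-24 + T)) = -12 + 4*(2*T/(-24 + T)) = -12 + 8*T/(-24 + T))
(a(V(12)) + 28756) + 33466 = (4*(72 - (-20 + 12 + 2*12**2))/(-24 + (-20 + 12 + 2*12**2)) + 28756) + 33466 = (4*(72 - (-20 + 12 + 2*144))/(-24 + (-20 + 12 + 2*144)) + 28756) + 33466 = (4*(72 - (-20 + 12 + 288))/(-24 + (-20 + 12 + 288)) + 28756) + 33466 = (4*(72 - 1*280)/(-24 + 280) + 28756) + 33466 = (4*(72 - 280)/256 + 28756) + 33466 = (4*(1/256)*(-208) + 28756) + 33466 = (-13/4 + 28756) + 33466 = 115011/4 + 33466 = 248875/4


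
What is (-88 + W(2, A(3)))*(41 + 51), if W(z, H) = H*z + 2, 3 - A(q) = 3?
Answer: -7912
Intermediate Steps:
A(q) = 0 (A(q) = 3 - 1*3 = 3 - 3 = 0)
W(z, H) = 2 + H*z
(-88 + W(2, A(3)))*(41 + 51) = (-88 + (2 + 0*2))*(41 + 51) = (-88 + (2 + 0))*92 = (-88 + 2)*92 = -86*92 = -7912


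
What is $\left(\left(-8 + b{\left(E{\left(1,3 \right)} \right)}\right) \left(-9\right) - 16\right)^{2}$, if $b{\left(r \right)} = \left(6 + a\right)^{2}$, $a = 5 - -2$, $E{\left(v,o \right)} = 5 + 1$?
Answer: $2146225$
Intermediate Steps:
$E{\left(v,o \right)} = 6$
$a = 7$ ($a = 5 + 2 = 7$)
$b{\left(r \right)} = 169$ ($b{\left(r \right)} = \left(6 + 7\right)^{2} = 13^{2} = 169$)
$\left(\left(-8 + b{\left(E{\left(1,3 \right)} \right)}\right) \left(-9\right) - 16\right)^{2} = \left(\left(-8 + 169\right) \left(-9\right) - 16\right)^{2} = \left(161 \left(-9\right) - 16\right)^{2} = \left(-1449 - 16\right)^{2} = \left(-1465\right)^{2} = 2146225$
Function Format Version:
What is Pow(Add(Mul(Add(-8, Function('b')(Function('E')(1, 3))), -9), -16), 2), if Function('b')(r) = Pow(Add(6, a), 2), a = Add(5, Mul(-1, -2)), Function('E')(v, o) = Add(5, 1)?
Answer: 2146225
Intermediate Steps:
Function('E')(v, o) = 6
a = 7 (a = Add(5, 2) = 7)
Function('b')(r) = 169 (Function('b')(r) = Pow(Add(6, 7), 2) = Pow(13, 2) = 169)
Pow(Add(Mul(Add(-8, Function('b')(Function('E')(1, 3))), -9), -16), 2) = Pow(Add(Mul(Add(-8, 169), -9), -16), 2) = Pow(Add(Mul(161, -9), -16), 2) = Pow(Add(-1449, -16), 2) = Pow(-1465, 2) = 2146225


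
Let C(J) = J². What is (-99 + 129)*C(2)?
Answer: 120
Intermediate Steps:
(-99 + 129)*C(2) = (-99 + 129)*2² = 30*4 = 120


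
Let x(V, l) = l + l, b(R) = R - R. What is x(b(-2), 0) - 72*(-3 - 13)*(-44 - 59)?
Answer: -118656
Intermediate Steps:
b(R) = 0
x(V, l) = 2*l
x(b(-2), 0) - 72*(-3 - 13)*(-44 - 59) = 2*0 - 72*(-3 - 13)*(-44 - 59) = 0 - (-1152)*(-103) = 0 - 72*1648 = 0 - 118656 = -118656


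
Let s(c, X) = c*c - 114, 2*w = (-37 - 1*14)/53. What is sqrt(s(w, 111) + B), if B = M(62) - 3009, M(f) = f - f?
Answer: 3*I*sqrt(3898603)/106 ≈ 55.882*I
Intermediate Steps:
w = -51/106 (w = ((-37 - 1*14)/53)/2 = ((-37 - 14)*(1/53))/2 = (-51*1/53)/2 = (1/2)*(-51/53) = -51/106 ≈ -0.48113)
M(f) = 0
s(c, X) = -114 + c**2 (s(c, X) = c**2 - 114 = -114 + c**2)
B = -3009 (B = 0 - 3009 = -3009)
sqrt(s(w, 111) + B) = sqrt((-114 + (-51/106)**2) - 3009) = sqrt((-114 + 2601/11236) - 3009) = sqrt(-1278303/11236 - 3009) = sqrt(-35087427/11236) = 3*I*sqrt(3898603)/106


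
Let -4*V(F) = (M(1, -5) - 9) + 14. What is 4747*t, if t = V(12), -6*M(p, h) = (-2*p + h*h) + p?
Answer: -4747/4 ≈ -1186.8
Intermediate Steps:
M(p, h) = -h**2/6 + p/6 (M(p, h) = -((-2*p + h*h) + p)/6 = -((-2*p + h**2) + p)/6 = -((h**2 - 2*p) + p)/6 = -(h**2 - p)/6 = -h**2/6 + p/6)
V(F) = -1/4 (V(F) = -(((-1/6*(-5)**2 + (1/6)*1) - 9) + 14)/4 = -(((-1/6*25 + 1/6) - 9) + 14)/4 = -(((-25/6 + 1/6) - 9) + 14)/4 = -((-4 - 9) + 14)/4 = -(-13 + 14)/4 = -1/4*1 = -1/4)
t = -1/4 ≈ -0.25000
4747*t = 4747*(-1/4) = -4747/4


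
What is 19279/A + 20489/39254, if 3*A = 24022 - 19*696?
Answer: 622893455/105966173 ≈ 5.8782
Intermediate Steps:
A = 10798/3 (A = (24022 - 19*696)/3 = (24022 - 13224)/3 = (⅓)*10798 = 10798/3 ≈ 3599.3)
19279/A + 20489/39254 = 19279/(10798/3) + 20489/39254 = 19279*(3/10798) + 20489*(1/39254) = 57837/10798 + 20489/39254 = 622893455/105966173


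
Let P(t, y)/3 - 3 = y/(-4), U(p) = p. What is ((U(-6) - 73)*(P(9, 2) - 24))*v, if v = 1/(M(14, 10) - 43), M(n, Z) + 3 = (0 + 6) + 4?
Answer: -869/24 ≈ -36.208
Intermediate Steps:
M(n, Z) = 7 (M(n, Z) = -3 + ((0 + 6) + 4) = -3 + (6 + 4) = -3 + 10 = 7)
P(t, y) = 9 - 3*y/4 (P(t, y) = 9 + 3*(y/(-4)) = 9 + 3*(y*(-¼)) = 9 + 3*(-y/4) = 9 - 3*y/4)
v = -1/36 (v = 1/(7 - 43) = 1/(-36) = -1/36 ≈ -0.027778)
((U(-6) - 73)*(P(9, 2) - 24))*v = ((-6 - 73)*((9 - ¾*2) - 24))*(-1/36) = -79*((9 - 3/2) - 24)*(-1/36) = -79*(15/2 - 24)*(-1/36) = -79*(-33/2)*(-1/36) = (2607/2)*(-1/36) = -869/24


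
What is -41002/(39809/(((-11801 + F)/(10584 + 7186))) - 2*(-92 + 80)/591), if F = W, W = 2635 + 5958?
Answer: 12956139976/69679471273 ≈ 0.18594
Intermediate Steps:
W = 8593
F = 8593
-41002/(39809/(((-11801 + F)/(10584 + 7186))) - 2*(-92 + 80)/591) = -41002/(39809/(((-11801 + 8593)/(10584 + 7186))) - 2*(-92 + 80)/591) = -41002/(39809/((-3208/17770)) - 2*(-12)*(1/591)) = -41002/(39809/((-3208*1/17770)) + 24*(1/591)) = -41002/(39809/(-1604/8885) + 8/197) = -41002/(39809*(-8885/1604) + 8/197) = -41002/(-353702965/1604 + 8/197) = -41002/(-69679471273/315988) = -41002*(-315988/69679471273) = 12956139976/69679471273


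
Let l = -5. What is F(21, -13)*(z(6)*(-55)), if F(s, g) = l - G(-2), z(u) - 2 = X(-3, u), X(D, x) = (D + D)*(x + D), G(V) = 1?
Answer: -5280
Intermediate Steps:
X(D, x) = 2*D*(D + x) (X(D, x) = (2*D)*(D + x) = 2*D*(D + x))
z(u) = 20 - 6*u (z(u) = 2 + 2*(-3)*(-3 + u) = 2 + (18 - 6*u) = 20 - 6*u)
F(s, g) = -6 (F(s, g) = -5 - 1*1 = -5 - 1 = -6)
F(21, -13)*(z(6)*(-55)) = -6*(20 - 6*6)*(-55) = -6*(20 - 36)*(-55) = -(-96)*(-55) = -6*880 = -5280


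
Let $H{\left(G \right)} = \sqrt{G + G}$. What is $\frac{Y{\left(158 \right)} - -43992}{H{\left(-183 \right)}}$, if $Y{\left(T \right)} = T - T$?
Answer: $- \frac{7332 i \sqrt{366}}{61} \approx - 2299.5 i$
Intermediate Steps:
$H{\left(G \right)} = \sqrt{2} \sqrt{G}$ ($H{\left(G \right)} = \sqrt{2 G} = \sqrt{2} \sqrt{G}$)
$Y{\left(T \right)} = 0$
$\frac{Y{\left(158 \right)} - -43992}{H{\left(-183 \right)}} = \frac{0 - -43992}{\sqrt{2} \sqrt{-183}} = \frac{0 + 43992}{\sqrt{2} i \sqrt{183}} = \frac{43992}{i \sqrt{366}} = 43992 \left(- \frac{i \sqrt{366}}{366}\right) = - \frac{7332 i \sqrt{366}}{61}$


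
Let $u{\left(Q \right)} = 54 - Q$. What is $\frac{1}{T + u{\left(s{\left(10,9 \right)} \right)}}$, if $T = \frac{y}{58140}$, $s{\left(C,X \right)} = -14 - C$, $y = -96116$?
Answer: $\frac{14535}{1109701} \approx 0.013098$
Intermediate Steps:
$T = - \frac{24029}{14535}$ ($T = - \frac{96116}{58140} = \left(-96116\right) \frac{1}{58140} = - \frac{24029}{14535} \approx -1.6532$)
$\frac{1}{T + u{\left(s{\left(10,9 \right)} \right)}} = \frac{1}{- \frac{24029}{14535} + \left(54 - \left(-14 - 10\right)\right)} = \frac{1}{- \frac{24029}{14535} + \left(54 - -24\right)} = \frac{1}{- \frac{24029}{14535} + \left(54 + 24\right)} = \frac{1}{- \frac{24029}{14535} + 78} = \frac{1}{\frac{1109701}{14535}} = \frac{14535}{1109701}$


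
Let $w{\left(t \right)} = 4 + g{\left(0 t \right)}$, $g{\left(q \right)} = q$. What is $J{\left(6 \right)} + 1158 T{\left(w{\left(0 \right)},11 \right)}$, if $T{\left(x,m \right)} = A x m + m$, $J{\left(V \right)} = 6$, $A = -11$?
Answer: $-547728$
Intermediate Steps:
$w{\left(t \right)} = 4$ ($w{\left(t \right)} = 4 + 0 t = 4 + 0 = 4$)
$T{\left(x,m \right)} = m - 11 m x$ ($T{\left(x,m \right)} = - 11 x m + m = - 11 m x + m = m - 11 m x$)
$J{\left(6 \right)} + 1158 T{\left(w{\left(0 \right)},11 \right)} = 6 + 1158 \cdot 11 \left(1 - 44\right) = 6 + 1158 \cdot 11 \left(-43\right) = 6 + 1158 \left(-473\right) = 6 - 547734 = -547728$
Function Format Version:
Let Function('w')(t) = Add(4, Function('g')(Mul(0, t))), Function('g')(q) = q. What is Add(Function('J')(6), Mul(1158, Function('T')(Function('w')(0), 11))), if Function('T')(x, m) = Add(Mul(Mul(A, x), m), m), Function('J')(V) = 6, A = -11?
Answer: -547728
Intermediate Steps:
Function('w')(t) = 4 (Function('w')(t) = Add(4, Mul(0, t)) = Add(4, 0) = 4)
Function('T')(x, m) = Add(m, Mul(-11, m, x)) (Function('T')(x, m) = Add(Mul(Mul(-11, x), m), m) = Add(Mul(-11, m, x), m) = Add(m, Mul(-11, m, x)))
Add(Function('J')(6), Mul(1158, Function('T')(Function('w')(0), 11))) = Add(6, Mul(1158, Mul(11, Add(1, Mul(-11, 4))))) = Add(6, Mul(1158, Mul(11, Add(1, -44)))) = Add(6, Mul(1158, Mul(11, -43))) = Add(6, Mul(1158, -473)) = Add(6, -547734) = -547728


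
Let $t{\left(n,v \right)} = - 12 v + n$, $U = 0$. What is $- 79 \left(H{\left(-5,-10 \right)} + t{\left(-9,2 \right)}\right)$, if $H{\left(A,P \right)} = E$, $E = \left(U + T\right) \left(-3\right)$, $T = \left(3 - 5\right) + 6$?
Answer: $3555$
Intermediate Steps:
$T = 4$ ($T = -2 + 6 = 4$)
$t{\left(n,v \right)} = n - 12 v$
$E = -12$ ($E = \left(0 + 4\right) \left(-3\right) = 4 \left(-3\right) = -12$)
$H{\left(A,P \right)} = -12$
$- 79 \left(H{\left(-5,-10 \right)} + t{\left(-9,2 \right)}\right) = - 79 \left(-12 - 33\right) = \left(-79\right) \left(-45\right) = 3555$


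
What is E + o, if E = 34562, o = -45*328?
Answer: 19802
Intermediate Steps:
o = -14760
E + o = 34562 - 14760 = 19802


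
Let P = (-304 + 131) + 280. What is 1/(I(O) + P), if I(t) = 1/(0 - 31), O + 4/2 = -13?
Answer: 31/3316 ≈ 0.0093486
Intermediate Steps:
O = -15 (O = -2 - 13 = -15)
P = 107 (P = -173 + 280 = 107)
I(t) = -1/31 (I(t) = 1/(-31) = -1/31)
1/(I(O) + P) = 1/(-1/31 + 107) = 1/(3316/31) = 31/3316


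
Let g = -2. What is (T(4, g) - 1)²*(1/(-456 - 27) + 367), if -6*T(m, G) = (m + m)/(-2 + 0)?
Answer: 177260/4347 ≈ 40.778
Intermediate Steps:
T(m, G) = m/6 (T(m, G) = -(m + m)/(6*(-2 + 0)) = -2*m/(6*(-2)) = -2*m*(-1)/(6*2) = -(-1)*m/6 = m/6)
(T(4, g) - 1)²*(1/(-456 - 27) + 367) = ((⅙)*4 - 1)²*(1/(-456 - 27) + 367) = (⅔ - 1)²*(1/(-483) + 367) = (-⅓)²*(-1/483 + 367) = (⅑)*(177260/483) = 177260/4347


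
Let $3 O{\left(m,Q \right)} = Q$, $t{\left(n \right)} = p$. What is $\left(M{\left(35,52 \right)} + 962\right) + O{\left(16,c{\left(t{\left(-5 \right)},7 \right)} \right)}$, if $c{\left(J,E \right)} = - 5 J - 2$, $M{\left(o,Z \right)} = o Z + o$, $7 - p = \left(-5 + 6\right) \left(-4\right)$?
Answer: $2798$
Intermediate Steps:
$p = 11$ ($p = 7 - \left(-5 + 6\right) \left(-4\right) = 7 - 1 \left(-4\right) = 7 - -4 = 7 + 4 = 11$)
$M{\left(o,Z \right)} = o + Z o$ ($M{\left(o,Z \right)} = Z o + o = o + Z o$)
$t{\left(n \right)} = 11$
$c{\left(J,E \right)} = -2 - 5 J$
$O{\left(m,Q \right)} = \frac{Q}{3}$
$\left(M{\left(35,52 \right)} + 962\right) + O{\left(16,c{\left(t{\left(-5 \right)},7 \right)} \right)} = \left(35 \left(1 + 52\right) + 962\right) + \frac{-2 - 55}{3} = \left(35 \cdot 53 + 962\right) + \frac{-2 - 55}{3} = \left(1855 + 962\right) + \frac{1}{3} \left(-57\right) = 2817 - 19 = 2798$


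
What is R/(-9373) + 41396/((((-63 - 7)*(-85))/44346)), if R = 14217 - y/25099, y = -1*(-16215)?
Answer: 4406762609068584/14283213425 ≈ 3.0853e+5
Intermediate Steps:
y = 16215
R = 356816268/25099 (R = 14217 - 16215/25099 = 356816268/25099 ≈ 14216.)
R/(-9373) + 41396/((((-63 - 7)*(-85))/44346)) = (356816268/25099)/(-9373) + 41396/((((-63 - 7)*(-85))/44346)) = (356816268/25099)*(-1/9373) + 41396/((-70*(-85)*(1/44346))) = -356816268/235252927 + 41396/((5950*(1/44346))) = -356816268/235252927 + 41396/(2975/22173) = -356816268/235252927 + 41396*(22173/2975) = -356816268/235252927 + 917873508/2975 = 4406762609068584/14283213425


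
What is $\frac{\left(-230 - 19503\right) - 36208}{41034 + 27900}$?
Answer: $- \frac{18647}{22978} \approx -0.81152$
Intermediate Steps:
$\frac{\left(-230 - 19503\right) - 36208}{41034 + 27900} = \frac{\left(-230 - 19503\right) - 36208}{68934} = \left(-19733 - 36208\right) \frac{1}{68934} = \left(-55941\right) \frac{1}{68934} = - \frac{18647}{22978}$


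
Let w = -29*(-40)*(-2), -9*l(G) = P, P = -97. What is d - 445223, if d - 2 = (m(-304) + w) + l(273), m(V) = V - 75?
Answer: -4031183/9 ≈ -4.4791e+5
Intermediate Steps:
m(V) = -75 + V
l(G) = 97/9 (l(G) = -⅑*(-97) = 97/9)
w = -2320 (w = 1160*(-2) = -2320)
d = -24176/9 (d = 2 + (((-75 - 304) - 2320) + 97/9) = 2 + ((-379 - 2320) + 97/9) = 2 + (-2699 + 97/9) = 2 - 24194/9 = -24176/9 ≈ -2686.2)
d - 445223 = -24176/9 - 445223 = -4031183/9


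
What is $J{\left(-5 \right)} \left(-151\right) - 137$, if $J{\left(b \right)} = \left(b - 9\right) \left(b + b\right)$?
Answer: $-21277$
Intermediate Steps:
$J{\left(b \right)} = 2 b \left(-9 + b\right)$ ($J{\left(b \right)} = \left(-9 + b\right) 2 b = 2 b \left(-9 + b\right)$)
$J{\left(-5 \right)} \left(-151\right) - 137 = 2 \left(-5\right) \left(-9 - 5\right) \left(-151\right) - 137 = 2 \left(-5\right) \left(-14\right) \left(-151\right) - 137 = 140 \left(-151\right) - 137 = -21140 - 137 = -21277$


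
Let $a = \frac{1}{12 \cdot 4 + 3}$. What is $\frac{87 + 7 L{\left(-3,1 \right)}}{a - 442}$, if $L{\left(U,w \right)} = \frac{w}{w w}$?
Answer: $- \frac{4794}{22541} \approx -0.21268$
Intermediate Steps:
$L{\left(U,w \right)} = \frac{1}{w}$ ($L{\left(U,w \right)} = \frac{w}{w^{2}} = \frac{1}{w}$)
$a = \frac{1}{51}$ ($a = \frac{1}{48 + 3} = \frac{1}{51} \approx 0.019608$)
$\frac{87 + 7 L{\left(-3,1 \right)}}{a - 442} = \frac{87 + \frac{7}{1}}{\frac{1}{51} - 442} = \frac{87 + 7 \cdot 1}{- \frac{22541}{51}} = \left(87 + 7\right) \left(- \frac{51}{22541}\right) = 94 \left(- \frac{51}{22541}\right) = - \frac{4794}{22541}$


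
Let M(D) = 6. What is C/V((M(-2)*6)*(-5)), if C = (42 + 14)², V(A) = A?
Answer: -784/45 ≈ -17.422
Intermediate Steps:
C = 3136 (C = 56² = 3136)
C/V((M(-2)*6)*(-5)) = 3136/(((6*6)*(-5))) = 3136/((36*(-5))) = 3136/(-180) = 3136*(-1/180) = -784/45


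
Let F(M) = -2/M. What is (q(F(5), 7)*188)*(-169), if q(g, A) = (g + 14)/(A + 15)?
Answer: -1080248/55 ≈ -19641.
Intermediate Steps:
q(g, A) = (14 + g)/(15 + A)
(q(F(5), 7)*188)*(-169) = (((14 - 2/5)/(15 + 7))*188)*(-169) = (((14 - 2*⅕)/22)*188)*(-169) = (((14 - ⅖)/22)*188)*(-169) = (((1/22)*(68/5))*188)*(-169) = ((34/55)*188)*(-169) = (6392/55)*(-169) = -1080248/55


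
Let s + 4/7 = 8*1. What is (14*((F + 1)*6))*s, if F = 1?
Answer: 1248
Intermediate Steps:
s = 52/7 (s = -4/7 + 8*1 = -4/7 + 8 = 52/7 ≈ 7.4286)
(14*((F + 1)*6))*s = (14*((1 + 1)*6))*(52/7) = (14*(2*6))*(52/7) = (14*12)*(52/7) = 168*(52/7) = 1248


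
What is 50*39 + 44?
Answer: 1994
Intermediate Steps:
50*39 + 44 = 1950 + 44 = 1994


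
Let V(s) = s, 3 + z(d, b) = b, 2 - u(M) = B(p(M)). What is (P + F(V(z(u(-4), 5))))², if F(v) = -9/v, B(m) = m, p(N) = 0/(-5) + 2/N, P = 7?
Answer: 25/4 ≈ 6.2500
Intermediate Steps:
p(N) = 2/N (p(N) = 0*(-⅕) + 2/N = 0 + 2/N = 2/N)
u(M) = 2 - 2/M
z(d, b) = -3 + b
(P + F(V(z(u(-4), 5))))² = (7 - 9/(-3 + 5))² = (7 - 9/2)² = (5/2)² = 25/4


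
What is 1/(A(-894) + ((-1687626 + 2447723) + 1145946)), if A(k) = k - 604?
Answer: 1/1904545 ≈ 5.2506e-7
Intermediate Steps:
A(k) = -604 + k
1/(A(-894) + ((-1687626 + 2447723) + 1145946)) = 1/((-604 - 894) + ((-1687626 + 2447723) + 1145946)) = 1/(-1498 + (760097 + 1145946)) = 1/(-1498 + 1906043) = 1/1904545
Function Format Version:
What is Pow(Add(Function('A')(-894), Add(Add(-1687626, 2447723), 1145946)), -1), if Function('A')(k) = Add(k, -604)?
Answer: Rational(1, 1904545) ≈ 5.2506e-7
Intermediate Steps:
Function('A')(k) = Add(-604, k)
Pow(Add(Function('A')(-894), Add(Add(-1687626, 2447723), 1145946)), -1) = Pow(Add(Add(-604, -894), Add(Add(-1687626, 2447723), 1145946)), -1) = Pow(Add(-1498, Add(760097, 1145946)), -1) = Pow(Add(-1498, 1906043), -1) = Pow(1904545, -1) = Rational(1, 1904545)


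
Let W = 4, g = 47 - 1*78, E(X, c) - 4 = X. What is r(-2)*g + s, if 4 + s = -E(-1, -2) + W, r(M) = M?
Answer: 59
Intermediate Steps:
E(X, c) = 4 + X
g = -31 (g = 47 - 78 = -31)
s = -3 (s = -4 + (-(4 - 1) + 4) = -4 + (-1*3 + 4) = -4 + (-3 + 4) = -4 + 1 = -3)
r(-2)*g + s = -2*(-31) - 3 = 62 - 3 = 59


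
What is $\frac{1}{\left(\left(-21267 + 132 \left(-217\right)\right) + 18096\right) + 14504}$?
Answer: $- \frac{1}{17311} \approx -5.7767 \cdot 10^{-5}$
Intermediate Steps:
$\frac{1}{\left(\left(-21267 + 132 \left(-217\right)\right) + 18096\right) + 14504} = \frac{1}{\left(\left(-21267 - 28644\right) + 18096\right) + 14504} = \frac{1}{\left(-49911 + 18096\right) + 14504} = \frac{1}{-31815 + 14504} = \frac{1}{-17311} = - \frac{1}{17311}$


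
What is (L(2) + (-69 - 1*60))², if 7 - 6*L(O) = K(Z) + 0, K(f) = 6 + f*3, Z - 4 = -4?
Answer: 597529/36 ≈ 16598.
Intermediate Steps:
Z = 0 (Z = 4 - 4 = 0)
K(f) = 6 + 3*f
L(O) = ⅙ (L(O) = 7/6 - ((6 + 3*0) + 0)/6 = 7/6 - ((6 + 0) + 0)/6 = 7/6 - (6 + 0)/6 = 7/6 - ⅙*6 = 7/6 - 1 = ⅙)
(L(2) + (-69 - 1*60))² = (⅙ + (-69 - 1*60))² = (⅙ + (-69 - 60))² = (⅙ - 129)² = (-773/6)² = 597529/36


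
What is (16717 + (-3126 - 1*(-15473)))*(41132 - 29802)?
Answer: 329295120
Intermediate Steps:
(16717 + (-3126 - 1*(-15473)))*(41132 - 29802) = (16717 + (-3126 + 15473))*11330 = (16717 + 12347)*11330 = 29064*11330 = 329295120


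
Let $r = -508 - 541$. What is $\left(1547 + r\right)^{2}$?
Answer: $248004$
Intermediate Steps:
$r = -1049$
$\left(1547 + r\right)^{2} = \left(1547 - 1049\right)^{2} = 498^{2} = 248004$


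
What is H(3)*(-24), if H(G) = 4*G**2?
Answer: -864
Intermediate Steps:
H(3)*(-24) = (4*3**2)*(-24) = (4*9)*(-24) = 36*(-24) = -864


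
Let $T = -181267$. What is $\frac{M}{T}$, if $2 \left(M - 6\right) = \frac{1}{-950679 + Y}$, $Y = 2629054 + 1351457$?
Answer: $- \frac{36357985}{1098417114288} \approx -3.31 \cdot 10^{-5}$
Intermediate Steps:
$Y = 3980511$
$M = \frac{36357985}{6059664}$ ($M = 6 + \frac{1}{2 \left(-950679 + 3980511\right)} = 6 + \frac{1}{2 \cdot 3029832} = 6 + \frac{1}{2} \cdot \frac{1}{3029832} = 6 + \frac{1}{6059664} = \frac{36357985}{6059664} \approx 6.0$)
$\frac{M}{T} = \frac{36357985}{6059664 \left(-181267\right)} = \frac{36357985}{6059664} \left(- \frac{1}{181267}\right) = - \frac{36357985}{1098417114288}$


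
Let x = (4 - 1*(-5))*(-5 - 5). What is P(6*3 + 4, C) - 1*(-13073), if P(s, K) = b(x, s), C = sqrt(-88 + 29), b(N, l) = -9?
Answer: 13064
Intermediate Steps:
x = -90 (x = (4 + 5)*(-10) = 9*(-10) = -90)
C = I*sqrt(59) (C = sqrt(-59) = I*sqrt(59) ≈ 7.6811*I)
P(s, K) = -9
P(6*3 + 4, C) - 1*(-13073) = -9 - 1*(-13073) = -9 + 13073 = 13064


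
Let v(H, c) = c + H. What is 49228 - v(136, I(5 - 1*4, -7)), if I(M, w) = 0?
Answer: 49092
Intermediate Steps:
v(H, c) = H + c
49228 - v(136, I(5 - 1*4, -7)) = 49228 - (136 + 0) = 49228 - 1*136 = 49228 - 136 = 49092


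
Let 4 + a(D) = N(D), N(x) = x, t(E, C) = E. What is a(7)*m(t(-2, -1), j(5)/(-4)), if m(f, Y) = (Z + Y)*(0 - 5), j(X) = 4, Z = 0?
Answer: 15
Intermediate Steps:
a(D) = -4 + D
m(f, Y) = -5*Y (m(f, Y) = (0 + Y)*(0 - 5) = Y*(-5) = -5*Y)
a(7)*m(t(-2, -1), j(5)/(-4)) = (-4 + 7)*(-20/(-4)) = 3*(-20*(-1)/4) = 3*(-5*(-1)) = 3*5 = 15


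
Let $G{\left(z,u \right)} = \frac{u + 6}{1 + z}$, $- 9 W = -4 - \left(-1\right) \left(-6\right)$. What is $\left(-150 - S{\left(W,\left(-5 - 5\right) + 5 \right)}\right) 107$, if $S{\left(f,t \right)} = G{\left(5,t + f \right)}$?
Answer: $- \frac{868733}{54} \approx -16088.0$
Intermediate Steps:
$W = \frac{10}{9}$ ($W = - \frac{-4 - \left(-1\right) \left(-6\right)}{9} = - \frac{-4 - 6}{9} = \left(- \frac{1}{9}\right) \left(-10\right) = \frac{10}{9} \approx 1.1111$)
$G{\left(z,u \right)} = \frac{6 + u}{1 + z}$
$S{\left(f,t \right)} = 1 + \frac{f}{6} + \frac{t}{6}$ ($S{\left(f,t \right)} = \frac{6 + \left(t + f\right)}{1 + 5} = \frac{6 + \left(f + t\right)}{6} = \frac{6 + f + t}{6} = 1 + \frac{f}{6} + \frac{t}{6}$)
$\left(-150 - S{\left(W,\left(-5 - 5\right) + 5 \right)}\right) 107 = \left(-150 - \left(1 + \frac{1}{6} \cdot \frac{10}{9} + \frac{\left(-5 - 5\right) + 5}{6}\right)\right) 107 = \left(-150 - \left(1 + \frac{5}{27} + \frac{-10 + 5}{6}\right)\right) 107 = \left(-150 - \left(1 + \frac{5}{27} + \frac{1}{6} \left(-5\right)\right)\right) 107 = \left(-150 - \left(1 + \frac{5}{27} - \frac{5}{6}\right)\right) 107 = \left(-150 - \frac{19}{54}\right) 107 = \left(- \frac{8119}{54}\right) 107 = - \frac{868733}{54}$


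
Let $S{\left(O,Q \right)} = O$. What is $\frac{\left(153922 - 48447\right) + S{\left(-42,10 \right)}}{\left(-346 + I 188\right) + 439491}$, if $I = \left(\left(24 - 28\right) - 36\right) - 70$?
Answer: $\frac{105433}{418465} \approx 0.25195$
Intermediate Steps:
$I = -110$ ($I = \left(-4 - 36\right) - 70 = -40 - 70 = -110$)
$\frac{\left(153922 - 48447\right) + S{\left(-42,10 \right)}}{\left(-346 + I 188\right) + 439491} = \frac{\left(153922 - 48447\right) - 42}{\left(-346 - 20680\right) + 439491} = \frac{105475 - 42}{-21026 + 439491} = \frac{105433}{418465}$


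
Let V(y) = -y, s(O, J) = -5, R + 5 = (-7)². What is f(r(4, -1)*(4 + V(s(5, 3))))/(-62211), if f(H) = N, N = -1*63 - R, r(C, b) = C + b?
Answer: 107/62211 ≈ 0.0017200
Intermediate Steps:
R = 44 (R = -5 + (-7)² = -5 + 49 = 44)
N = -107 (N = -1*63 - 1*44 = -63 - 44 = -107)
f(H) = -107
f(r(4, -1)*(4 + V(s(5, 3))))/(-62211) = -107/(-62211) = -107*(-1/62211) = 107/62211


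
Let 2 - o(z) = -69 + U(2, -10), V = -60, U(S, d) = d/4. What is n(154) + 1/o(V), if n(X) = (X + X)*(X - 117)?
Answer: 1675214/147 ≈ 11396.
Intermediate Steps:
U(S, d) = d/4 (U(S, d) = d*(¼) = d/4)
o(z) = 147/2 (o(z) = 2 - (-69 + (¼)*(-10)) = 2 - (-69 - 5/2) = 2 - 1*(-143/2) = 2 + 143/2 = 147/2)
n(X) = 2*X*(-117 + X) (n(X) = (2*X)*(-117 + X) = 2*X*(-117 + X))
n(154) + 1/o(V) = 2*154*(-117 + 154) + 1/(147/2) = 2*154*37 + 2/147 = 11396 + 2/147 = 1675214/147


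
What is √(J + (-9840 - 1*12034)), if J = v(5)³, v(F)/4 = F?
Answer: I*√13874 ≈ 117.79*I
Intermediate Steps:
v(F) = 4*F
J = 8000 (J = (4*5)³ = 20³ = 8000)
√(J + (-9840 - 1*12034)) = √(8000 + (-9840 - 1*12034)) = √(8000 + (-9840 - 12034)) = √(8000 - 21874) = √(-13874) = I*√13874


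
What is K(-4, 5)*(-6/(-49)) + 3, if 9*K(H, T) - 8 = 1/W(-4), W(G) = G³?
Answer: 2089/672 ≈ 3.1086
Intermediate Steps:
K(H, T) = 511/576 (K(H, T) = 8/9 + 1/(9*((-4)³)) = 8/9 + (⅑)/(-64) = 8/9 + (⅑)*(-1/64) = 8/9 - 1/576 = 511/576)
K(-4, 5)*(-6/(-49)) + 3 = 511*(-6/(-49))/576 + 3 = 511*(-6*(-1/49))/576 + 3 = (511/576)*(6/49) + 3 = 73/672 + 3 = 2089/672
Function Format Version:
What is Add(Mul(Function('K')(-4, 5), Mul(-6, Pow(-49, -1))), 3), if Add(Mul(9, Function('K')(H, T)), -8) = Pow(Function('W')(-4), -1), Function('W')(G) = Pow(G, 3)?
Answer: Rational(2089, 672) ≈ 3.1086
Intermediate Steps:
Function('K')(H, T) = Rational(511, 576) (Function('K')(H, T) = Add(Rational(8, 9), Mul(Rational(1, 9), Pow(Pow(-4, 3), -1))) = Add(Rational(8, 9), Mul(Rational(1, 9), Pow(-64, -1))) = Add(Rational(8, 9), Mul(Rational(1, 9), Rational(-1, 64))) = Add(Rational(8, 9), Rational(-1, 576)) = Rational(511, 576))
Add(Mul(Function('K')(-4, 5), Mul(-6, Pow(-49, -1))), 3) = Add(Mul(Rational(511, 576), Mul(-6, Pow(-49, -1))), 3) = Add(Mul(Rational(511, 576), Mul(-6, Rational(-1, 49))), 3) = Add(Mul(Rational(511, 576), Rational(6, 49)), 3) = Add(Rational(73, 672), 3) = Rational(2089, 672)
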